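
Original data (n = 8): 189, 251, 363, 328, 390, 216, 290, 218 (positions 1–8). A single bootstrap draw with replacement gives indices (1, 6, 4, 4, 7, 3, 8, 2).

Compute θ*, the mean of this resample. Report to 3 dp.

Resample values: 189, 216, 328, 328, 290, 363, 218, 251.
Mean = (189 + 216 + 328 + 328 + 290 + 363 + 218 + 251) / 8 = 2183.0 / 8 = 272.875

θ* = 272.875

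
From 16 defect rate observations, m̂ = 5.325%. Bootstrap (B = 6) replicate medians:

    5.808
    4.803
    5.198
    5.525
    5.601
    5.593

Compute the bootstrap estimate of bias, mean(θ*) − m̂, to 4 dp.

bias = +0.0963

mean(θ*) = (5.808 + 4.803 + 5.198 + 5.525 + 5.601 + 5.593) / 6 = 5.42133
bias = 5.42133 − 5.325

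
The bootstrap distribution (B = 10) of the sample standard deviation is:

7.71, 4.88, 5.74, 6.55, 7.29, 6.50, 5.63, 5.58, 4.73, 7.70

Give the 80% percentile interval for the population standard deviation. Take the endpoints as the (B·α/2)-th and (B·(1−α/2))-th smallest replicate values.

(4.73, 7.70)

Sorted replicates: 4.73, 4.88, 5.58, 5.63, 5.74, 6.50, 6.55, 7.29, 7.70, 7.71
α = 0.20; lower rank = 10 × 0.100 = 1; upper rank = 10 × 0.900 = 9.
The 1st smallest replicate is 4.73; the 9th is 7.70.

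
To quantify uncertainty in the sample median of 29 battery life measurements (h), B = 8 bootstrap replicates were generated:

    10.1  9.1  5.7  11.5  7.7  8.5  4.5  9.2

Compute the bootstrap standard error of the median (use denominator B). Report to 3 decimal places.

Bootstrap SE is the standard deviation of the 8 replicate medians.
Mean of replicates: (10.1 + 9.1 + 5.7 + 11.5 + 7.7 + 8.5 + 4.5 + 9.2) / 8 = 66.3000 / 8 = 8.2875
Sum of squared deviations: (+1.8125)² + (+0.8125)² + (−2.5875)² + (+3.2125)² + (−0.5875)² + (+0.2125)² + (−3.7875)² + (+0.9125)² = 36.5287
Variance = 36.5287 / 8 = 4.5661
SE* = √4.5661

SE* = 2.137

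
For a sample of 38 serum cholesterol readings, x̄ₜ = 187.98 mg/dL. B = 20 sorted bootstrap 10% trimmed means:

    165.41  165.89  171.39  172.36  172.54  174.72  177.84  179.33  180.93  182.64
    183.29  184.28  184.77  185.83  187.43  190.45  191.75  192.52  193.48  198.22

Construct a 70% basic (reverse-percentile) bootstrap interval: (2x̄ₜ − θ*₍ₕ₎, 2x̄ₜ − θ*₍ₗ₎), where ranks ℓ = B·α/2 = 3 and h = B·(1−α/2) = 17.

Percentile endpoints at ranks 3 and 17: θ*₍3₎ = 171.39, θ*₍17₎ = 191.75.
Basic interval reflects these around x̄ₜ:
  lower = 2 × 187.98 − 191.75 = 184.21
  upper = 2 × 187.98 − 171.39 = 204.57

(184.21, 204.57)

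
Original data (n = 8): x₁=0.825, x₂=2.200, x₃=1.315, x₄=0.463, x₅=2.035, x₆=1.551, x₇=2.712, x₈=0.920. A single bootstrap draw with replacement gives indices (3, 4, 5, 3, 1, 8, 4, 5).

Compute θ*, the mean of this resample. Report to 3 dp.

Resample values: 1.315, 0.463, 2.035, 1.315, 0.825, 0.920, 0.463, 2.035.
Mean = (1.315 + 0.463 + 2.035 + 1.315 + 0.825 + 0.920 + 0.463 + 2.035) / 8 = 9.3710 / 8 = 1.171

θ* = 1.171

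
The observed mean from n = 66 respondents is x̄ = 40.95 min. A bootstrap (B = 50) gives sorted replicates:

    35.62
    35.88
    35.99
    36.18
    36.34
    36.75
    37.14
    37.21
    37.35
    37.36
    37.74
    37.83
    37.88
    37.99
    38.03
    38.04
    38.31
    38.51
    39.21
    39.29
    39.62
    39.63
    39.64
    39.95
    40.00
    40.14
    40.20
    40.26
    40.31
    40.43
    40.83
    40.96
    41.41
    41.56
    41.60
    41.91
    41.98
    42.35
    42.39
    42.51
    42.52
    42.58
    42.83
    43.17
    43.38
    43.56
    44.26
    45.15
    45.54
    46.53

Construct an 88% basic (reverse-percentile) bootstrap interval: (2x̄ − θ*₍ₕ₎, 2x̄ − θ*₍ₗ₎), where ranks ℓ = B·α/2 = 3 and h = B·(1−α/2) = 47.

Percentile endpoints at ranks 3 and 47: θ*₍3₎ = 35.99, θ*₍47₎ = 44.26.
Basic interval reflects these around x̄:
  lower = 2 × 40.95 − 44.26 = 37.64
  upper = 2 × 40.95 − 35.99 = 45.91

(37.64, 45.91)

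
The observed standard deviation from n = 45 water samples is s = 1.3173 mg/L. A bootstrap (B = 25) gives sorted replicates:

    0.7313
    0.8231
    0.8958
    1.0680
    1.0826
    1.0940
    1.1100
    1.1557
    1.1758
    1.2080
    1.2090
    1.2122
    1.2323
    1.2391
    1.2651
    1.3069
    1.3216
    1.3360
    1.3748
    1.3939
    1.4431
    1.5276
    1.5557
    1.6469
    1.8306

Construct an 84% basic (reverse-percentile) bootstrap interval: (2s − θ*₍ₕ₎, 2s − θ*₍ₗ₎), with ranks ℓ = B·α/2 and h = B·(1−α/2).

Percentile endpoints at ranks 2 and 23: θ*₍2₎ = 0.8231, θ*₍23₎ = 1.5557.
Basic interval reflects these around s:
  lower = 2 × 1.3173 − 1.5557 = 1.0789
  upper = 2 × 1.3173 − 0.8231 = 1.8115

(1.0789, 1.8115)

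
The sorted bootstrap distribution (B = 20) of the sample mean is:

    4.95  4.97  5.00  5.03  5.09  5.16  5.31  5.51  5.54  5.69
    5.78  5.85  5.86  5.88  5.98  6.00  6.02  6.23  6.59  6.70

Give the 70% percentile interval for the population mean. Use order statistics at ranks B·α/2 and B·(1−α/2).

(5.00, 6.02)

α = 0.30; lower rank = 20 × 0.150 = 3; upper rank = 20 × 0.850 = 17.
The 3rd smallest replicate is 5.00; the 17th is 6.02.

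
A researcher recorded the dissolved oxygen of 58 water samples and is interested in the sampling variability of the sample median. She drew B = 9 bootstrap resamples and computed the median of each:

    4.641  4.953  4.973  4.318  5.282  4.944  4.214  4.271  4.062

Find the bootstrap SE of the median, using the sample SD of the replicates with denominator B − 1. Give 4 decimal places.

Bootstrap SE is the standard deviation of the 9 replicate medians.
Mean of replicates: (4.641 + 4.953 + 4.973 + 4.318 + 5.282 + 4.944 + 4.214 + 4.271 + 4.062) / 9 = 41.65800 / 9 = 4.62867
Sum of squared deviations: (+0.01233)² + (+0.32433)² + (+0.34433)² + (−0.31067)² + (+0.65333)² + (+0.31533)² + (−0.41467)² + (−0.35767)² + (−0.56667)² = 1.46769
Variance = 1.46769 / 8 = 0.18346
SE* = √0.18346

SE* = 0.4283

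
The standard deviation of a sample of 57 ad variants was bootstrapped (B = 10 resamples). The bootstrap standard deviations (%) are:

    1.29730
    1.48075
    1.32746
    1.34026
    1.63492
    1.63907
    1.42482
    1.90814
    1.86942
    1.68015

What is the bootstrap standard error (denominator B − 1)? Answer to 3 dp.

Bootstrap SE is the standard deviation of the 10 replicate standard deviations.
Mean of replicates: (1.29730 + 1.48075 + 1.32746 + 1.34026 + 1.63492 + 1.63907 + 1.42482 + 1.90814 + 1.86942 + 1.68015) / 10 = 15.602290 / 10 = 1.560229
Sum of squared deviations: (−0.262929)² + (−0.079479)² + (−0.232769)² + (−0.219969)² + (+0.074691)² + (+0.078841)² + (−0.135409)² + (+0.347911)² + (+0.309191)² + (+0.119921)² = 0.439169
Variance = 0.439169 / 9 = 0.048797
SE* = √0.048797

SE* = 0.221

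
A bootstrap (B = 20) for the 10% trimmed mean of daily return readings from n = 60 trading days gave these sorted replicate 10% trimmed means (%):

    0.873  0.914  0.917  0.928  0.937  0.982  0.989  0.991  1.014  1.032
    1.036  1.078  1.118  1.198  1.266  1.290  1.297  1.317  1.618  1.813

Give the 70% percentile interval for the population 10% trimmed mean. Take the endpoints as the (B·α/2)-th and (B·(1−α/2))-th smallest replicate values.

(0.917, 1.297)

α = 0.30; lower rank = 20 × 0.150 = 3; upper rank = 20 × 0.850 = 17.
The 3rd smallest replicate is 0.917; the 17th is 1.297.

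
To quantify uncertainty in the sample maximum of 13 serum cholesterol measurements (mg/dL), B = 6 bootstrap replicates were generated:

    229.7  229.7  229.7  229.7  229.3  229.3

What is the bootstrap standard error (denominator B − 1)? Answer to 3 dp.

SE* = 0.207

Bootstrap SE is the standard deviation of the 6 replicate maximums.
Mean of replicates: (229.7 + 229.7 + 229.7 + 229.7 + 229.3 + 229.3) / 6 = 1377.4000 / 6 = 229.5667
Sum of squared deviations: (+0.1333)² + (+0.1333)² + (+0.1333)² + (+0.1333)² + (−0.2667)² + (−0.2667)² = 0.2133
Variance = 0.2133 / 5 = 0.0427
SE* = √0.0427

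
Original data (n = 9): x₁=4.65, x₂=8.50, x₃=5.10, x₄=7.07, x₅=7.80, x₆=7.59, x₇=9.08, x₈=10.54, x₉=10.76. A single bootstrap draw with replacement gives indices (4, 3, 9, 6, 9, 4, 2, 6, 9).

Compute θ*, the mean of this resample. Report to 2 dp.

Resample values: 7.07, 5.10, 10.76, 7.59, 10.76, 7.07, 8.50, 7.59, 10.76.
Mean = (7.07 + 5.10 + 10.76 + 7.59 + 10.76 + 7.07 + 8.50 + 7.59 + 10.76) / 9 = 75.200 / 9 = 8.36

θ* = 8.36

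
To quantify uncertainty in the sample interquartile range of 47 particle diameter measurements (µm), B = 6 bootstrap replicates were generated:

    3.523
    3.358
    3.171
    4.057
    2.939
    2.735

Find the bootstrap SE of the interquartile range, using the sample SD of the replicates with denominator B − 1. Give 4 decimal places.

SE* = 0.4674

Bootstrap SE is the standard deviation of the 6 replicate interquartile ranges.
Mean of replicates: (3.523 + 3.358 + 3.171 + 4.057 + 2.939 + 2.735) / 6 = 19.78300 / 6 = 3.29717
Sum of squared deviations: (+0.22583)² + (+0.06083)² + (−0.12617)² + (+0.75983)² + (−0.35817)² + (−0.56217)² = 1.09228
Variance = 1.09228 / 5 = 0.21846
SE* = √0.21846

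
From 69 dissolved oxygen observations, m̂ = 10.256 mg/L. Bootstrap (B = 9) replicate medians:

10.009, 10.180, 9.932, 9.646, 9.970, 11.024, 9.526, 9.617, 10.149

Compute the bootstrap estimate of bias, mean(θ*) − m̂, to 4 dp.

bias = −0.2501

mean(θ*) = (10.009 + 10.180 + 9.932 + 9.646 + 9.970 + 11.024 + 9.526 + 9.617 + 10.149) / 9 = 10.00589
bias = 10.00589 − 10.256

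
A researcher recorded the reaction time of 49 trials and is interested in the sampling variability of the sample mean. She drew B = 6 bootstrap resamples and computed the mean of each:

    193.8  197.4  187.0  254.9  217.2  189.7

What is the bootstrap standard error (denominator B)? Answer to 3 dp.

Bootstrap SE is the standard deviation of the 6 replicate means.
Mean of replicates: (193.8 + 197.4 + 187.0 + 254.9 + 217.2 + 189.7) / 6 = 1240.0000 / 6 = 206.6667
Sum of squared deviations: (−12.8667)² + (−9.2667)² + (−19.6667)² + (+48.2333)² + (+10.5333)² + (−16.9667)² = 3363.4733
Variance = 3363.4733 / 6 = 560.5789
SE* = √560.5789

SE* = 23.677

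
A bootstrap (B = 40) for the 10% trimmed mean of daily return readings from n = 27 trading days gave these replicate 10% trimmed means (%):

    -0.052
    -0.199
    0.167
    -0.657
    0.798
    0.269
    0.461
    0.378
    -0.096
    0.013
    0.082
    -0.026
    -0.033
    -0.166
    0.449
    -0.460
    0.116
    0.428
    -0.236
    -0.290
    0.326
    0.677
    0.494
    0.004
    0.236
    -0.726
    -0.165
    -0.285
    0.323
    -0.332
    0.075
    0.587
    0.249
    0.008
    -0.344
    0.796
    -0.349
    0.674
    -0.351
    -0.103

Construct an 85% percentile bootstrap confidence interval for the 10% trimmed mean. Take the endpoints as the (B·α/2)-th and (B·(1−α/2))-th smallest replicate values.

(-0.460, 0.674)

Sorted replicates: -0.726, -0.657, -0.460, -0.351, -0.349, -0.344, -0.332, -0.290, -0.285, -0.236, -0.199, -0.166, -0.165, -0.103, -0.096, -0.052, -0.033, -0.026, 0.004, 0.008, 0.013, 0.075, 0.082, 0.116, 0.167, 0.236, 0.249, 0.269, 0.323, 0.326, 0.378, 0.428, 0.449, 0.461, 0.494, 0.587, 0.674, 0.677, 0.796, 0.798
α = 0.15; lower rank = 40 × 0.075 = 3; upper rank = 40 × 0.925 = 37.
The 3rd smallest replicate is -0.460; the 37th is 0.674.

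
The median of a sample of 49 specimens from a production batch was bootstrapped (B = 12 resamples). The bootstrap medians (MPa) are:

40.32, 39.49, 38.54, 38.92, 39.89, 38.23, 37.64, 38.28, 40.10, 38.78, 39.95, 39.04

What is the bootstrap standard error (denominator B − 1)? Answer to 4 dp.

Bootstrap SE is the standard deviation of the 12 replicate medians.
Mean of replicates: (40.32 + 39.49 + 38.54 + 38.92 + 39.89 + 38.23 + 37.64 + 38.28 + 40.10 + 38.78 + 39.95 + 39.04) / 12 = 469.18000 / 12 = 39.09833
Sum of squared deviations: (+1.22167)² + (+0.39167)² + (−0.55833)² + (−0.17833)² + (+0.79167)² + (−0.86833)² + (−1.45833)² + (−0.81833)² + (+1.00167)² + (−0.31833)² + (+0.85167)² + (−0.05833)² = 7.99997
Variance = 7.99997 / 11 = 0.72727
SE* = √0.72727

SE* = 0.8528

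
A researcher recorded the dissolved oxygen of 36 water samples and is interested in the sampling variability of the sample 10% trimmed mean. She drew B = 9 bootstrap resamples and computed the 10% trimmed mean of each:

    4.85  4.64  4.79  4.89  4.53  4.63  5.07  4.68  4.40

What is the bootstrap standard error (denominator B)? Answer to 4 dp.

SE* = 0.1908

Bootstrap SE is the standard deviation of the 9 replicate 10% trimmed means.
Mean of replicates: (4.85 + 4.64 + 4.79 + 4.89 + 4.53 + 4.63 + 5.07 + 4.68 + 4.40) / 9 = 42.48000 / 9 = 4.72000
Sum of squared deviations: (+0.13000)² + (−0.08000)² + (+0.07000)² + (+0.17000)² + (−0.19000)² + (−0.09000)² + (+0.35000)² + (−0.04000)² + (−0.32000)² = 0.32780
Variance = 0.32780 / 9 = 0.03642
SE* = √0.03642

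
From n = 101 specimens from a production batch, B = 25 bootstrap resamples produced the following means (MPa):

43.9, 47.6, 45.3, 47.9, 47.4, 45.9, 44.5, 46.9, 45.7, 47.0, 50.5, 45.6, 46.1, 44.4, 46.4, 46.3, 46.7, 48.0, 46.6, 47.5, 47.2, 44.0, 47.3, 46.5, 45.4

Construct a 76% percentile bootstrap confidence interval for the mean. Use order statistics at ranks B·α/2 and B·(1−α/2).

Sorted replicates: 43.9, 44.0, 44.4, 44.5, 45.3, 45.4, 45.6, 45.7, 45.9, 46.1, 46.3, 46.4, 46.5, 46.6, 46.7, 46.9, 47.0, 47.2, 47.3, 47.4, 47.5, 47.6, 47.9, 48.0, 50.5
α = 0.24; lower rank = 25 × 0.120 = 3; upper rank = 25 × 0.880 = 22.
The 3rd smallest replicate is 44.4; the 22nd is 47.6.

(44.4, 47.6)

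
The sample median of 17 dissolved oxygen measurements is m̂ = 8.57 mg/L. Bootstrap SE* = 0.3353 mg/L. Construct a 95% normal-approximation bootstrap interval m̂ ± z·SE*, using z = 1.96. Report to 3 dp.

Margin = 1.96 × 0.3353 = 0.6572
Interval: 8.57 ± 0.6572

(7.913, 9.227)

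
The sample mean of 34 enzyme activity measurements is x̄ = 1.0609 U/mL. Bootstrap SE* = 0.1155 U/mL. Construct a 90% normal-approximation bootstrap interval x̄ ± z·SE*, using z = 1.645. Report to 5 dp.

Margin = 1.645 × 0.1155 = 0.189998
Interval: 1.0609 ± 0.189998

(0.87090, 1.25090)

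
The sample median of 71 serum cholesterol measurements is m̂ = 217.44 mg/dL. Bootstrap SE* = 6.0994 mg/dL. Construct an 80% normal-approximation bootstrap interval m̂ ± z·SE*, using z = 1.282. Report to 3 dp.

(209.621, 225.259)

Margin = 1.282 × 6.0994 = 7.8194
Interval: 217.44 ± 7.8194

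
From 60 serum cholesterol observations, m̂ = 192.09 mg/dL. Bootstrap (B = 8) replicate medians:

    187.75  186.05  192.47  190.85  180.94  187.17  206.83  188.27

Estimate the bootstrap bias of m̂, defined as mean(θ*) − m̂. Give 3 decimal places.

mean(θ*) = (187.75 + 186.05 + 192.47 + 190.85 + 180.94 + 187.17 + 206.83 + 188.27) / 8 = 190.0412
bias = 190.0412 − 192.09

bias = −2.049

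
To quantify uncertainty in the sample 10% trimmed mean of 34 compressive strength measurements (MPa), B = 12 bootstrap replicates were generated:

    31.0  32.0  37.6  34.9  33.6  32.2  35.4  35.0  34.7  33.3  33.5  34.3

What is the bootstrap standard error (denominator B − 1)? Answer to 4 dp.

Bootstrap SE is the standard deviation of the 12 replicate 10% trimmed means.
Mean of replicates: (31.0 + 32.0 + 37.6 + 34.9 + 33.6 + 32.2 + 35.4 + 35.0 + 34.7 + 33.3 + 33.5 + 34.3) / 12 = 407.50000 / 12 = 33.95833
Sum of squared deviations: (−2.95833)² + (−1.95833)² + (+3.64167)² + (+0.94167)² + (−0.35833)² + (−1.75833)² + (+1.44167)² + (+1.04167)² + (+0.74167)² + (−0.65833)² + (−0.45833)² + (+0.34167)² = 34.42917
Variance = 34.42917 / 11 = 3.12992
SE* = √3.12992

SE* = 1.7692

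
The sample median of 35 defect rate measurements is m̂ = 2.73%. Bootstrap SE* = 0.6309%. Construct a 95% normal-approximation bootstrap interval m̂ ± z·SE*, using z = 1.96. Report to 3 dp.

Margin = 1.96 × 0.6309 = 1.2366
Interval: 2.73 ± 1.2366

(1.493, 3.967)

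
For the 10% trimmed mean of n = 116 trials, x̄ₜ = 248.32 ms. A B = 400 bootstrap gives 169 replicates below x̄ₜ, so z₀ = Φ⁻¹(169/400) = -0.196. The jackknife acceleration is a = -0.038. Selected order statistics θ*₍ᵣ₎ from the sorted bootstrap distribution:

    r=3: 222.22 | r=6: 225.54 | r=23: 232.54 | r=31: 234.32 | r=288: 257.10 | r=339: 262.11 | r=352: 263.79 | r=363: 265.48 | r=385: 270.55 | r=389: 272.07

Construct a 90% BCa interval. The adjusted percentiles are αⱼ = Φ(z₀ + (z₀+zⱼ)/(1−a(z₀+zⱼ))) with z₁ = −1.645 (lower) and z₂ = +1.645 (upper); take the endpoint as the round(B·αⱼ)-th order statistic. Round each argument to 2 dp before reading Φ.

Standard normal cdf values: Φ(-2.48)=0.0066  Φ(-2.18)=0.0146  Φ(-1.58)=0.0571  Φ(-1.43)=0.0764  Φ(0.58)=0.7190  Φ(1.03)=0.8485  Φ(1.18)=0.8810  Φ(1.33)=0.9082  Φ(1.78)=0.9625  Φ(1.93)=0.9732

(225.54, 263.79)

Lower: z₀ + z₁ = -0.196 + (-1.645) = -1.841; 1 − a(z₀+z₁) = 1 − (-0.038)(-1.841) = 0.9300; argument = -0.196 + (-1.841)/0.9300 = -2.1755 → -2.18.
α₁ = Φ(-2.18) = 0.0146; rank = round(400 × 0.0146) = 6; θ*₍6₎ = 225.54.
Upper: z₀ + z₂ = 1.449; 1 − a(z₀+z₂) = 1.0551; argument = 1.1774 → 1.18; α₂ = 0.8810; rank = 352; θ*₍352₎ = 263.79.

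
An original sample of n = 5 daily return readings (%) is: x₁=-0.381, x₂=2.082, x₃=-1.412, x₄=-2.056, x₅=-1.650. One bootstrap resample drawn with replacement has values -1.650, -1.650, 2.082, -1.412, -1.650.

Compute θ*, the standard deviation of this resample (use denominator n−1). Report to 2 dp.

Mean = -0.8560; sum of squared deviations = 10.8323
s² = 10.8323 / 4 = 2.7081
s = √2.7081 = 1.65

θ* = 1.65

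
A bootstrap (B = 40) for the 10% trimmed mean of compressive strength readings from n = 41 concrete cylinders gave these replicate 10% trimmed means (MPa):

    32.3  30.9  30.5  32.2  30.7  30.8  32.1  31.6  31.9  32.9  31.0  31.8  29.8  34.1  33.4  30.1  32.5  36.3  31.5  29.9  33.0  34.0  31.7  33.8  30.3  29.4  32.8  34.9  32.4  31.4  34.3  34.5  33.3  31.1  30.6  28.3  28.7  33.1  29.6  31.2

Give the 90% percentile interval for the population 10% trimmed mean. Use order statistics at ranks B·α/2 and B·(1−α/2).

(28.7, 34.5)

Sorted replicates: 28.3, 28.7, 29.4, 29.6, 29.8, 29.9, 30.1, 30.3, 30.5, 30.6, 30.7, 30.8, 30.9, 31.0, 31.1, 31.2, 31.4, 31.5, 31.6, 31.7, 31.8, 31.9, 32.1, 32.2, 32.3, 32.4, 32.5, 32.8, 32.9, 33.0, 33.1, 33.3, 33.4, 33.8, 34.0, 34.1, 34.3, 34.5, 34.9, 36.3
α = 0.10; lower rank = 40 × 0.050 = 2; upper rank = 40 × 0.950 = 38.
The 2nd smallest replicate is 28.7; the 38th is 34.5.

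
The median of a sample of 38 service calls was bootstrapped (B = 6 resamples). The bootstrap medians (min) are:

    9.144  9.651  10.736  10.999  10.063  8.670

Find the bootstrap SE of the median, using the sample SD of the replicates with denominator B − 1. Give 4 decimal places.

Bootstrap SE is the standard deviation of the 6 replicate medians.
Mean of replicates: (9.144 + 9.651 + 10.736 + 10.999 + 10.063 + 8.670) / 6 = 59.26300 / 6 = 9.87717
Sum of squared deviations: (−0.73317)² + (−0.22617)² + (+0.85883)² + (+1.12183)² + (+0.18583)² + (−1.20717)² = 4.07657
Variance = 4.07657 / 5 = 0.81531
SE* = √0.81531

SE* = 0.9029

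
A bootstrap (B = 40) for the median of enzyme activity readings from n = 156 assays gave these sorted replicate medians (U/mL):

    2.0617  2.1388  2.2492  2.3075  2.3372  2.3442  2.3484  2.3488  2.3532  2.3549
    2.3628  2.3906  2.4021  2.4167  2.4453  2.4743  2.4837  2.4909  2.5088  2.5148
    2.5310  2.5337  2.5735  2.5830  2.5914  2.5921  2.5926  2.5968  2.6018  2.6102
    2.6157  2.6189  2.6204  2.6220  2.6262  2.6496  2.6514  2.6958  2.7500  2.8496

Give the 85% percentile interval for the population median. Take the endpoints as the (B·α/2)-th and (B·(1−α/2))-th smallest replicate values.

α = 0.15; lower rank = 40 × 0.075 = 3; upper rank = 40 × 0.925 = 37.
The 3rd smallest replicate is 2.2492; the 37th is 2.6514.

(2.2492, 2.6514)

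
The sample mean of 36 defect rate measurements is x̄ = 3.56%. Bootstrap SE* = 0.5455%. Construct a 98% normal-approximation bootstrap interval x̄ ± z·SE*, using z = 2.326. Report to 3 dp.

(2.291, 4.829)

Margin = 2.326 × 0.5455 = 1.2688
Interval: 3.56 ± 1.2688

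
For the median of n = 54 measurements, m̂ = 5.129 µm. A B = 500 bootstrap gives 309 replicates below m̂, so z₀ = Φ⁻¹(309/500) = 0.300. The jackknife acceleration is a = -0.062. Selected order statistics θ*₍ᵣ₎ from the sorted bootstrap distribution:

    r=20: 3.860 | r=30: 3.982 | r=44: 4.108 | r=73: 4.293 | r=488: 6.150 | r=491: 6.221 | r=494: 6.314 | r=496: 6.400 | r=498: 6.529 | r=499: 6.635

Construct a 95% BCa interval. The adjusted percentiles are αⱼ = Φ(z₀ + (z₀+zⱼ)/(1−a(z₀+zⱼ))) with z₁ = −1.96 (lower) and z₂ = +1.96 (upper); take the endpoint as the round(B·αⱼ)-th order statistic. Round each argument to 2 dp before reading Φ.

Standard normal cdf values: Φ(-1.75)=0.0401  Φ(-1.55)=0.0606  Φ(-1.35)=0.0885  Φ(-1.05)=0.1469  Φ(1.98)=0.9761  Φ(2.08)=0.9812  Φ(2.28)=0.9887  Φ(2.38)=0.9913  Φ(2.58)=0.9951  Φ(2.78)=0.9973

(3.982, 6.314)

Lower: z₀ + z₁ = 0.300 + (-1.960) = -1.660; 1 − a(z₀+z₁) = 1 − (-0.062)(-1.660) = 0.8971; argument = 0.300 + (-1.660)/0.8971 = -1.5504 → -1.55.
α₁ = Φ(-1.55) = 0.0606; rank = round(500 × 0.0606) = 30; θ*₍30₎ = 3.982.
Upper: z₀ + z₂ = 2.260; 1 − a(z₀+z₂) = 1.1401; argument = 2.2822 → 2.28; α₂ = 0.9887; rank = 494; θ*₍494₎ = 6.314.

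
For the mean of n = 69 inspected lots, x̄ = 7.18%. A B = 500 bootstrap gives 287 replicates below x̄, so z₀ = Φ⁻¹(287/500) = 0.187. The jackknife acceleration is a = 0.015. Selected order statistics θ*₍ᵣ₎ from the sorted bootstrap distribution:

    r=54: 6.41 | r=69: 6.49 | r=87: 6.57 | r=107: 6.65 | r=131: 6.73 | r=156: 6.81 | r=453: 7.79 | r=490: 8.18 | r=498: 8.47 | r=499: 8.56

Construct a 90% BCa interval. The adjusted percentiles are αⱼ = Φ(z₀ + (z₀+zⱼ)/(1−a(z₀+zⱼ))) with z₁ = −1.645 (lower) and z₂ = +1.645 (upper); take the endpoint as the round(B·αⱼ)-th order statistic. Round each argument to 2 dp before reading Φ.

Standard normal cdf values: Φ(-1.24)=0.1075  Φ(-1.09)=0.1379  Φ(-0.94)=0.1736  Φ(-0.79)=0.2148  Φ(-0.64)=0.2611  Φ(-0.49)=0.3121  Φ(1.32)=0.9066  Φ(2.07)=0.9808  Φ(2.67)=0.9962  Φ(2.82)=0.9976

Lower: z₀ + z₁ = 0.187 + (-1.645) = -1.458; 1 − a(z₀+z₁) = 1 − (0.015)(-1.458) = 1.0219; argument = 0.187 + (-1.458)/1.0219 = -1.2398 → -1.24.
α₁ = Φ(-1.24) = 0.1075; rank = round(500 × 0.1075) = 54; θ*₍54₎ = 6.41.
Upper: z₀ + z₂ = 1.832; 1 − a(z₀+z₂) = 0.9725; argument = 2.0708 → 2.07; α₂ = 0.9808; rank = 490; θ*₍490₎ = 8.18.

(6.41, 8.18)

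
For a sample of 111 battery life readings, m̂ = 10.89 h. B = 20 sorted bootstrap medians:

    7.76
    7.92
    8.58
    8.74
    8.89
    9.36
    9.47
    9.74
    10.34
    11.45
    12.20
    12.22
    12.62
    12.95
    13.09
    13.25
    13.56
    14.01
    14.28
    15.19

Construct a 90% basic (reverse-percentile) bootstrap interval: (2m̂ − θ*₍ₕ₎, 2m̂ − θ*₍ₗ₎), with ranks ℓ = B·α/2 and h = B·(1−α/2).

(7.50, 14.02)

Percentile endpoints at ranks 1 and 19: θ*₍1₎ = 7.76, θ*₍19₎ = 14.28.
Basic interval reflects these around m̂:
  lower = 2 × 10.89 − 14.28 = 7.50
  upper = 2 × 10.89 − 7.76 = 14.02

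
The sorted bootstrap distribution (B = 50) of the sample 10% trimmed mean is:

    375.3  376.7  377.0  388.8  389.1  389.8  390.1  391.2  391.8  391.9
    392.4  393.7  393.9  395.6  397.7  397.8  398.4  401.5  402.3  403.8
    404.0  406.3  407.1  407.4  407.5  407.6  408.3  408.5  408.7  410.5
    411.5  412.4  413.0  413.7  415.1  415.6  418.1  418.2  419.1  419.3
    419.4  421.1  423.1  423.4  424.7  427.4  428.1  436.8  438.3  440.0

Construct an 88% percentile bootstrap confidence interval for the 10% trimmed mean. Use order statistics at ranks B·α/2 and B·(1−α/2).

α = 0.12; lower rank = 50 × 0.060 = 3; upper rank = 50 × 0.940 = 47.
The 3rd smallest replicate is 377.0; the 47th is 428.1.

(377.0, 428.1)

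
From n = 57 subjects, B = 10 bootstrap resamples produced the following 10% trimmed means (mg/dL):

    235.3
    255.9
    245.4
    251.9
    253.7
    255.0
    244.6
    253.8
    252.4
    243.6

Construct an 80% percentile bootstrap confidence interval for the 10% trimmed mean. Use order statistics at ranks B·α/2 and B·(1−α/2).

Sorted replicates: 235.3, 243.6, 244.6, 245.4, 251.9, 252.4, 253.7, 253.8, 255.0, 255.9
α = 0.20; lower rank = 10 × 0.100 = 1; upper rank = 10 × 0.900 = 9.
The 1st smallest replicate is 235.3; the 9th is 255.0.

(235.3, 255.0)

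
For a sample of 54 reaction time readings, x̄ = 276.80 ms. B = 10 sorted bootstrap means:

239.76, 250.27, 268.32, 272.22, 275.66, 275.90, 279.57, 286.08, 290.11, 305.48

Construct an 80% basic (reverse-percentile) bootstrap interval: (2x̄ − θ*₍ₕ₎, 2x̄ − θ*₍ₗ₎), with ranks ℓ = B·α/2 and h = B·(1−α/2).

Percentile endpoints at ranks 1 and 9: θ*₍1₎ = 239.76, θ*₍9₎ = 290.11.
Basic interval reflects these around x̄:
  lower = 2 × 276.80 − 290.11 = 263.49
  upper = 2 × 276.80 − 239.76 = 313.84

(263.49, 313.84)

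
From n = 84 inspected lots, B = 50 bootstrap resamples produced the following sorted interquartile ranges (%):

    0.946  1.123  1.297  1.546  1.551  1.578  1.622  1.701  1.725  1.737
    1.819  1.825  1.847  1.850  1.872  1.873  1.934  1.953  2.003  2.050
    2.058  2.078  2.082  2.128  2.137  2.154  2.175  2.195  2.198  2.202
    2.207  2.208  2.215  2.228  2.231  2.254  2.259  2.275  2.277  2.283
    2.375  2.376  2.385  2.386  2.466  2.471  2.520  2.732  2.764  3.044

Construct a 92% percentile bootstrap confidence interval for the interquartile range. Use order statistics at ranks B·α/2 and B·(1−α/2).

(1.123, 2.732)

α = 0.08; lower rank = 50 × 0.040 = 2; upper rank = 50 × 0.960 = 48.
The 2nd smallest replicate is 1.123; the 48th is 2.732.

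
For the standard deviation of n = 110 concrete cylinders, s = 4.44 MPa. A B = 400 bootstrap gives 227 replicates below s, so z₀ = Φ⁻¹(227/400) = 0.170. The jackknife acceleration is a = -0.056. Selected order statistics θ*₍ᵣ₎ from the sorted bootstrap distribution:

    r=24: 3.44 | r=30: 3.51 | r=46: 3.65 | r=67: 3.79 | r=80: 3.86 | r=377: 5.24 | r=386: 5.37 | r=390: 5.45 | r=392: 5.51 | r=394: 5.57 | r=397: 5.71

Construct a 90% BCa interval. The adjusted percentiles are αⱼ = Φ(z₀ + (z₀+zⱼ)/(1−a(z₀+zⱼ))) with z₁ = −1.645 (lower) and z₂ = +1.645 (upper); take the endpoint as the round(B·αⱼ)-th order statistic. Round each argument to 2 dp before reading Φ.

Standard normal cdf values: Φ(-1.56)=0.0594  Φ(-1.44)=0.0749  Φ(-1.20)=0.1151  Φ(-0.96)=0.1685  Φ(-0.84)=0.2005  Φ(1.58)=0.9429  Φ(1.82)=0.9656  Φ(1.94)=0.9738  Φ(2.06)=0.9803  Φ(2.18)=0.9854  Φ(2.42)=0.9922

Lower: z₀ + z₁ = 0.170 + (-1.645) = -1.475; 1 − a(z₀+z₁) = 1 − (-0.056)(-1.475) = 0.9174; argument = 0.170 + (-1.475)/0.9174 = -1.4378 → -1.44.
α₁ = Φ(-1.44) = 0.0749; rank = round(400 × 0.0749) = 30; θ*₍30₎ = 3.51.
Upper: z₀ + z₂ = 1.815; 1 − a(z₀+z₂) = 1.1016; argument = 1.8175 → 1.82; α₂ = 0.9656; rank = 386; θ*₍386₎ = 5.37.

(3.51, 5.37)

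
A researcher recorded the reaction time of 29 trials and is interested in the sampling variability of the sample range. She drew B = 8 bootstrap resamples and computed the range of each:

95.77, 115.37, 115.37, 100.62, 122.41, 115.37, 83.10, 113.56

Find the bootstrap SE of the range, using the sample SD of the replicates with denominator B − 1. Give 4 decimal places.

SE* = 13.2278

Bootstrap SE is the standard deviation of the 8 replicate ranges.
Mean of replicates: (95.77 + 115.37 + 115.37 + 100.62 + 122.41 + 115.37 + 83.10 + 113.56) / 8 = 861.57000 / 8 = 107.69625
Sum of squared deviations: (−11.92625)² + (+7.67375)² + (+7.67375)² + (−7.07625)² + (+14.71375)² + (+7.67375)² + (−24.59625)² + (+5.86375)² = 1224.82159
Variance = 1224.82159 / 7 = 174.97451
SE* = √174.97451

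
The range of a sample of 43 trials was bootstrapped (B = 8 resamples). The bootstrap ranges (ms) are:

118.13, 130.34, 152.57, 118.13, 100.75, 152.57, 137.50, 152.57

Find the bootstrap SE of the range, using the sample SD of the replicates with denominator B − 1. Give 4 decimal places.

SE* = 19.4874

Bootstrap SE is the standard deviation of the 8 replicate ranges.
Mean of replicates: (118.13 + 130.34 + 152.57 + 118.13 + 100.75 + 152.57 + 137.50 + 152.57) / 8 = 1062.56000 / 8 = 132.82000
Sum of squared deviations: (−14.69000)² + (−2.48000)² + (+19.75000)² + (−14.69000)² + (−32.07000)² + (+19.75000)² + (+4.68000)² + (+19.75000)² = 2658.31740
Variance = 2658.31740 / 7 = 379.75963
SE* = √379.75963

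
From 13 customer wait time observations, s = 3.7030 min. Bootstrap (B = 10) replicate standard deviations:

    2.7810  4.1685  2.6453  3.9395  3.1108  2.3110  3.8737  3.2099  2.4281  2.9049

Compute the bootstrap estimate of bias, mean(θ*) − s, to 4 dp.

bias = −0.5657

mean(θ*) = (2.7810 + 4.1685 + 2.6453 + 3.9395 + 3.1108 + 2.3110 + 3.8737 + 3.2099 + 2.4281 + 2.9049) / 10 = 3.13727
bias = 3.13727 − 3.7030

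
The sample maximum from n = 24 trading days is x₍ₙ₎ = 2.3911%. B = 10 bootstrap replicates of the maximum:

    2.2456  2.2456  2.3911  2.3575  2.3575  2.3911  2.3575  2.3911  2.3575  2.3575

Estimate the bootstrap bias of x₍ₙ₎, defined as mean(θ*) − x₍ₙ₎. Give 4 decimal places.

bias = −0.0459

mean(θ*) = (2.2456 + 2.2456 + 2.3911 + 2.3575 + 2.3575 + 2.3911 + 2.3575 + 2.3911 + 2.3575 + 2.3575) / 10 = 2.34520
bias = 2.34520 − 2.3911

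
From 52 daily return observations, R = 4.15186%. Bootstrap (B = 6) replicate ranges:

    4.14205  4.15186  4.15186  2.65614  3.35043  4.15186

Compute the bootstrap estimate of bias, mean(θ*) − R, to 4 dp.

bias = −0.3845

mean(θ*) = (4.14205 + 4.15186 + 4.15186 + 2.65614 + 3.35043 + 4.15186) / 6 = 3.76737
bias = 3.76737 − 4.15186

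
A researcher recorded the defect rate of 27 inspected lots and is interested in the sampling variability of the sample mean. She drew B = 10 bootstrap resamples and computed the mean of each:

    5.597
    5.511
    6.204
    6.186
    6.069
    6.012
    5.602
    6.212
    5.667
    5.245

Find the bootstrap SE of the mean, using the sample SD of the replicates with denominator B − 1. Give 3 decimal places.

Bootstrap SE is the standard deviation of the 10 replicate means.
Mean of replicates: (5.597 + 5.511 + 6.204 + 6.186 + 6.069 + 6.012 + 5.602 + 6.212 + 5.667 + 5.245) / 10 = 58.3050 / 10 = 5.8305
Sum of squared deviations: (−0.2335)² + (−0.3195)² + (+0.3735)² + (+0.3555)² + (+0.2385)² + (+0.1815)² + (−0.2285)² + (+0.3815)² + (−0.1635)² + (−0.5855)² = 1.0796
Variance = 1.0796 / 9 = 0.1200
SE* = √0.1200

SE* = 0.346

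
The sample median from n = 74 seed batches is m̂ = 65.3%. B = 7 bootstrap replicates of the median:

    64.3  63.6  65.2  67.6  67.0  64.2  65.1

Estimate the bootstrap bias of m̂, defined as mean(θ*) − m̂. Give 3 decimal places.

bias = −0.014

mean(θ*) = (64.3 + 63.6 + 65.2 + 67.6 + 67.0 + 64.2 + 65.1) / 7 = 65.2857
bias = 65.2857 − 65.3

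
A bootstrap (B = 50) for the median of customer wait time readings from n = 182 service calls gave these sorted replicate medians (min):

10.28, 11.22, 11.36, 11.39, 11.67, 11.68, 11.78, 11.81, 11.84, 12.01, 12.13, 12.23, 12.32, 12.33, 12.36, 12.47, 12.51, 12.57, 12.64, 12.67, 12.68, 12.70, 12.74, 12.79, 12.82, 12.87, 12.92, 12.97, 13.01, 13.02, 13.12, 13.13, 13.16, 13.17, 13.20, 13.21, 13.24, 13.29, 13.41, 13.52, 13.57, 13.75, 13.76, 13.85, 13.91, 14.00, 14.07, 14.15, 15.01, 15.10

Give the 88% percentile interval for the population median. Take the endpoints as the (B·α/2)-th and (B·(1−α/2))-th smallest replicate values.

(11.36, 14.07)

α = 0.12; lower rank = 50 × 0.060 = 3; upper rank = 50 × 0.940 = 47.
The 3rd smallest replicate is 11.36; the 47th is 14.07.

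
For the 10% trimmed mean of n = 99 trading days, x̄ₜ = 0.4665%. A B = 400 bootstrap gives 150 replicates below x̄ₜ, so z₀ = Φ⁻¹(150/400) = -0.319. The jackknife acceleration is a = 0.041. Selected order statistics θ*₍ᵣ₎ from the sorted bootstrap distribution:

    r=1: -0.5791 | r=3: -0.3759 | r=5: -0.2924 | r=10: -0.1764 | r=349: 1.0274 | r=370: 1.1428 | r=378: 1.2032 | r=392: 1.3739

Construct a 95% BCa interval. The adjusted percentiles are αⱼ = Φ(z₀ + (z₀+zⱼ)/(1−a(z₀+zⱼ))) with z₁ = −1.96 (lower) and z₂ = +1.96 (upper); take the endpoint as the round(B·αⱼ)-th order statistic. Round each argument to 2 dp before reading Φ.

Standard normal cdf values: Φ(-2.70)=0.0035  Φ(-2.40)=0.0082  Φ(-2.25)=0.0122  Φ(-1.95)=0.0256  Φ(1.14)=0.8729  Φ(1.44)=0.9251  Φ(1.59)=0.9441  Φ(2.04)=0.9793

(-0.3759, 1.1428)

Lower: z₀ + z₁ = -0.319 + (-1.960) = -2.279; 1 − a(z₀+z₁) = 1 − (0.041)(-2.279) = 1.0934; argument = -0.319 + (-2.279)/1.0934 = -2.4032 → -2.40.
α₁ = Φ(-2.40) = 0.0082; rank = round(400 × 0.0082) = 3; θ*₍3₎ = -0.3759.
Upper: z₀ + z₂ = 1.641; 1 − a(z₀+z₂) = 0.9327; argument = 1.4404 → 1.44; α₂ = 0.9251; rank = 370; θ*₍370₎ = 1.1428.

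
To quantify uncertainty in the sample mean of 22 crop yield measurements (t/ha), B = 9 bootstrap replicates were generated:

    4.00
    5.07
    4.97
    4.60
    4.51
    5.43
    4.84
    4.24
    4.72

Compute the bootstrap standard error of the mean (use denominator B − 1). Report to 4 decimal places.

SE* = 0.4344

Bootstrap SE is the standard deviation of the 9 replicate means.
Mean of replicates: (4.00 + 5.07 + 4.97 + 4.60 + 4.51 + 5.43 + 4.84 + 4.24 + 4.72) / 9 = 42.38000 / 9 = 4.70889
Sum of squared deviations: (−0.70889)² + (+0.36111)² + (+0.26111)² + (−0.10889)² + (−0.19889)² + (+0.72111)² + (+0.13111)² + (−0.46889)² + (+0.01111)² = 1.50969
Variance = 1.50969 / 8 = 0.18871
SE* = √0.18871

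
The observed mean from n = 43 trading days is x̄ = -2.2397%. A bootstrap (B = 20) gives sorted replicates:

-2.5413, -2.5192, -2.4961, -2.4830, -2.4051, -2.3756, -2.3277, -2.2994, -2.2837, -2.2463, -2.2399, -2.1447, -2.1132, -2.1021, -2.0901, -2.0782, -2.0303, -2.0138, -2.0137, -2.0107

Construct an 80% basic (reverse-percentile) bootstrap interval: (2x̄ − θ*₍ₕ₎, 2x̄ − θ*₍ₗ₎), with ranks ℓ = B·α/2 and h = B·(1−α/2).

Percentile endpoints at ranks 2 and 18: θ*₍2₎ = -2.5192, θ*₍18₎ = -2.0138.
Basic interval reflects these around x̄:
  lower = 2 × -2.2397 − -2.0138 = -2.4656
  upper = 2 × -2.2397 − -2.5192 = -1.9602

(-2.4656, -1.9602)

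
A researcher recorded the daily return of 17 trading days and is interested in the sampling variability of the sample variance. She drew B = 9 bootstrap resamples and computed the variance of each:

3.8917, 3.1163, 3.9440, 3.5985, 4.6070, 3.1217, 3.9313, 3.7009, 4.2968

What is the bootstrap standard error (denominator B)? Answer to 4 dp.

Bootstrap SE is the standard deviation of the 9 replicate variances.
Mean of replicates: (3.8917 + 3.1163 + 3.9440 + 3.5985 + 4.6070 + 3.1217 + 3.9313 + 3.7009 + 4.2968) / 9 = 34.20820 / 9 = 3.80091
Sum of squared deviations: (+0.09079)² + (−0.68461)² + (+0.14309)² + (−0.20241)² + (+0.80609)² + (−0.67921)² + (+0.13039)² + (−0.10001)² + (+0.49589)² = 1.92240
Variance = 1.92240 / 9 = 0.21360
SE* = √0.21360

SE* = 0.4622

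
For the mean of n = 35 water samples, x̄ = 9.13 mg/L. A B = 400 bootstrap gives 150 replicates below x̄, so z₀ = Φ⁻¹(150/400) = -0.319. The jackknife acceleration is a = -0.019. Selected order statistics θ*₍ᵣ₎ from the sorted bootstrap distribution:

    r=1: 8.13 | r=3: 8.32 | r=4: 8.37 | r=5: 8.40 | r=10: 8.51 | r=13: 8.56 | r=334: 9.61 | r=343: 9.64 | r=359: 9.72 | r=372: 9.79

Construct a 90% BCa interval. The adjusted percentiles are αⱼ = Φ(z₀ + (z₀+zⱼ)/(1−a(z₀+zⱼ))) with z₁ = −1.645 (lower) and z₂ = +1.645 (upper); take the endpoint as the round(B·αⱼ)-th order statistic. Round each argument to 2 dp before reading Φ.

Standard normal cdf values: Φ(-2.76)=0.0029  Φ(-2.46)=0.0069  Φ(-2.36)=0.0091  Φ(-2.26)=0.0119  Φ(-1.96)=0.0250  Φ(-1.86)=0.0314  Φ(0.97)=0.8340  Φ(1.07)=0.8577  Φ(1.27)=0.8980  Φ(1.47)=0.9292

(8.37, 9.61)

Lower: z₀ + z₁ = -0.319 + (-1.645) = -1.964; 1 − a(z₀+z₁) = 1 − (-0.019)(-1.964) = 0.9627; argument = -0.319 + (-1.964)/0.9627 = -2.3591 → -2.36.
α₁ = Φ(-2.36) = 0.0091; rank = round(400 × 0.0091) = 4; θ*₍4₎ = 8.37.
Upper: z₀ + z₂ = 1.326; 1 − a(z₀+z₂) = 1.0252; argument = 0.9744 → 0.97; α₂ = 0.8340; rank = 334; θ*₍334₎ = 9.61.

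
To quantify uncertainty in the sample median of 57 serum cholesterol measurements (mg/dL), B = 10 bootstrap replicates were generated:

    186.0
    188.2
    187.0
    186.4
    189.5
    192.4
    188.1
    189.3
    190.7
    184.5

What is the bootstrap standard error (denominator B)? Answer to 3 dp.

SE* = 2.236

Bootstrap SE is the standard deviation of the 10 replicate medians.
Mean of replicates: (186.0 + 188.2 + 187.0 + 186.4 + 189.5 + 192.4 + 188.1 + 189.3 + 190.7 + 184.5) / 10 = 1882.1000 / 10 = 188.2100
Sum of squared deviations: (−2.2100)² + (−0.0100)² + (−1.2100)² + (−1.8100)² + (+1.2900)² + (+4.1900)² + (−0.1100)² + (+1.0900)² + (+2.4900)² + (−3.7100)² = 50.0090
Variance = 50.0090 / 10 = 5.0009
SE* = √5.0009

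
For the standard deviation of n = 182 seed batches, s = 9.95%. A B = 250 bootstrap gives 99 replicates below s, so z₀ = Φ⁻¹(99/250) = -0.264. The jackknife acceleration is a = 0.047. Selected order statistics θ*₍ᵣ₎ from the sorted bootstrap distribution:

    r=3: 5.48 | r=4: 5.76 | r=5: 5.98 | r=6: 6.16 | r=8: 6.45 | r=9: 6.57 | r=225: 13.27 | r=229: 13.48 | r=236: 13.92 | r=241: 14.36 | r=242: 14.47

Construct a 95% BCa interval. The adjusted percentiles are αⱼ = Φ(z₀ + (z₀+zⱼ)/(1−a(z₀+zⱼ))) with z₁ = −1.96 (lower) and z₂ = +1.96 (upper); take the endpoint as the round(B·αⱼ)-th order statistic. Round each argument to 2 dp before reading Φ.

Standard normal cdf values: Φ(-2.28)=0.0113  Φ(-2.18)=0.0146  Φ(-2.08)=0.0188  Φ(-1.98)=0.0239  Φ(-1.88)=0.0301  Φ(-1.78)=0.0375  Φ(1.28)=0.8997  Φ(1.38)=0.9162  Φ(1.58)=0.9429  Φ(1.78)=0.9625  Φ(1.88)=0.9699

Lower: z₀ + z₁ = -0.264 + (-1.960) = -2.224; 1 − a(z₀+z₁) = 1 − (0.047)(-2.224) = 1.1045; argument = -0.264 + (-2.224)/1.1045 = -2.2775 → -2.28.
α₁ = Φ(-2.28) = 0.0113; rank = round(250 × 0.0113) = 3; θ*₍3₎ = 5.48.
Upper: z₀ + z₂ = 1.696; 1 − a(z₀+z₂) = 0.9203; argument = 1.5789 → 1.58; α₂ = 0.9429; rank = 236; θ*₍236₎ = 13.92.

(5.48, 13.92)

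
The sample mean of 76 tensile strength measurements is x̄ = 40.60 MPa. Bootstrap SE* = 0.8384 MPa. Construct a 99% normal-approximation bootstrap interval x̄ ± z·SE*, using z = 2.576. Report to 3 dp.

Margin = 2.576 × 0.8384 = 2.1597
Interval: 40.60 ± 2.1597

(38.440, 42.760)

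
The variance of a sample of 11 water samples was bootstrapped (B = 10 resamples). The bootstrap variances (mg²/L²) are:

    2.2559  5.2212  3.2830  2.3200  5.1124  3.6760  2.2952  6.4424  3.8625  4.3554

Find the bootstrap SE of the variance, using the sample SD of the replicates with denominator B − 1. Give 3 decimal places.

Bootstrap SE is the standard deviation of the 10 replicate variances.
Mean of replicates: (2.2559 + 5.2212 + 3.2830 + 2.3200 + 5.1124 + 3.6760 + 2.2952 + 6.4424 + 3.8625 + 4.3554) / 10 = 38.82400 / 10 = 3.88240
Sum of squared deviations: (−1.62650)² + (+1.33880)² + (−0.59940)² + (−1.56240)² + (+1.23000)² + (−0.20640)² + (−1.58720)² + (+2.56000)² + (−0.01990)² + (+0.47300)² = 18.09069
Variance = 18.09069 / 9 = 2.01008
SE* = √2.01008

SE* = 1.418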